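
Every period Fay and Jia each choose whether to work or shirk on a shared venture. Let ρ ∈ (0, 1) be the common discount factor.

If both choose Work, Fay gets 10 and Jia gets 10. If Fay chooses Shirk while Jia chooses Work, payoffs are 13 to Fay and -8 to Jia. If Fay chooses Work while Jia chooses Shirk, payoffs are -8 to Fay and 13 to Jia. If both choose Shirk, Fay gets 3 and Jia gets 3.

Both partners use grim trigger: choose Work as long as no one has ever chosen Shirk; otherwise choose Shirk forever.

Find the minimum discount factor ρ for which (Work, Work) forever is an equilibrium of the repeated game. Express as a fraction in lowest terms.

3/10

10/(1−ρ) ≥ 13 + 3ρ/(1−ρ)
10 ≥ 13 − 10ρ
ρ ≥ 3/10.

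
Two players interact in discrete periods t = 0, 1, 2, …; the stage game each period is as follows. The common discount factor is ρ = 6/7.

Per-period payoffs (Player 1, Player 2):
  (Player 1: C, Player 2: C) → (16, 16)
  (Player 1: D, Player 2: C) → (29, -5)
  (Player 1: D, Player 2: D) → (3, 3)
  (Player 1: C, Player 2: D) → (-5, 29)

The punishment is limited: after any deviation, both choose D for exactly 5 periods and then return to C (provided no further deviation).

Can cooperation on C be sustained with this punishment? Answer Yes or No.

A one-shot deviation gives 29 now, then 3 for 5 periods, then back to 16.
Gain from deviating: (29−16) today; loss: (16−3) in each of the next 5 periods.
No-deviation condition: (16−3)(ρ+…+ρ^5) ≥ 29−16, i.e. ρ+…+ρ^5 ≥ 1.
At ρ = 6/7: ρ+…+ρ^5 = 3.2240 ≥ 1.0000.
So cooperation is sustainable.

Yes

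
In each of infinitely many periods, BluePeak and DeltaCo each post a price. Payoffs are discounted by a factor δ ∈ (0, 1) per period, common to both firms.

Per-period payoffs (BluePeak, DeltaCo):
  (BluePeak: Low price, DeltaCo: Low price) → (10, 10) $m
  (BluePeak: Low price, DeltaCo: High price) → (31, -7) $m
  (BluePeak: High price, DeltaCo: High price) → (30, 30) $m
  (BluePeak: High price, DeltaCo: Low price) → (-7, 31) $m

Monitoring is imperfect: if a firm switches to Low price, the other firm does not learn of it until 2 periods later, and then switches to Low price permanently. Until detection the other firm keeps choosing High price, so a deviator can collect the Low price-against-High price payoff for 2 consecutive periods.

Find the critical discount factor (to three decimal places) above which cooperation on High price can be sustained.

A deviator earns 31 for 2 periods, then 10 forever; cooperating earns 30 forever. Multiplying the IC by (1−δ):
30 ≥ 31(1−δ^2) + 10δ^2, so 21·δ^2 ≥ 1 and δ^2 ≥ 1/21.
δ ≥ (1/21)^(1/2) ≈ 0.218.

0.218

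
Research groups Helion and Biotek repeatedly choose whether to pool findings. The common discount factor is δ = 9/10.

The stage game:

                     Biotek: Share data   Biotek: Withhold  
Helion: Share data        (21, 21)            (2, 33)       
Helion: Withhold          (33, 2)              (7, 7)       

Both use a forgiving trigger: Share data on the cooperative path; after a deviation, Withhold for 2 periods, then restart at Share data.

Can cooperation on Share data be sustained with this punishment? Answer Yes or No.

Yes

IC: δ+…+δ^2 ≥ (33−21)/(21−7) = 6/7.
At δ = 9/10: partial sum = 1.7100 ≥ 0.8571. Cooperation sustainable.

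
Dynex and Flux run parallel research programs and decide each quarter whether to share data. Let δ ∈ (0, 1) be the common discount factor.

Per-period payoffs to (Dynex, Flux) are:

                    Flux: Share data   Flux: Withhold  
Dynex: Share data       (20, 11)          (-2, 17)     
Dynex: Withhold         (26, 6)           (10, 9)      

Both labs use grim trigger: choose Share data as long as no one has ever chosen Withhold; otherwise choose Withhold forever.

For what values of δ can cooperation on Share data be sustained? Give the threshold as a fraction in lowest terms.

3/4

Dynex: cooperation gives 20 each period; deviation gives 26 once then 10 forever.
  20/(1−δ) ≥ 26 + 10δ/(1−δ) ⇒ δ ≥ 6/16 = 3/8.
Flux: cooperation gives 11 each period; deviation gives 17 once then 9 forever.
  δ ≥ 6/8 = 3/4.
Both must hold, so the binding constraint is Flux's: δ ≥ 3/4.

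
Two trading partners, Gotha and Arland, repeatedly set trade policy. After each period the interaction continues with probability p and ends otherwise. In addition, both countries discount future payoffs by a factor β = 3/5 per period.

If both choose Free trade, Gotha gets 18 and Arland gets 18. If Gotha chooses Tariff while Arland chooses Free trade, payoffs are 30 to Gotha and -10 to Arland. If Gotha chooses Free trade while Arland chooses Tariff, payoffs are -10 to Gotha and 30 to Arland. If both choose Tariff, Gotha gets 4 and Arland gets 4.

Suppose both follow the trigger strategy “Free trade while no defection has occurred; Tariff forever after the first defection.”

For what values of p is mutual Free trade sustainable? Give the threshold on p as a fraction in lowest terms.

10/13

Expected continuation weight on next period's payoff is β·p = 3/5·p, which plays the role of the discount factor.
Cooperation requires 3/5·p ≥ (30−18)/(30−4) = 6/13, hence p ≥ 10/13.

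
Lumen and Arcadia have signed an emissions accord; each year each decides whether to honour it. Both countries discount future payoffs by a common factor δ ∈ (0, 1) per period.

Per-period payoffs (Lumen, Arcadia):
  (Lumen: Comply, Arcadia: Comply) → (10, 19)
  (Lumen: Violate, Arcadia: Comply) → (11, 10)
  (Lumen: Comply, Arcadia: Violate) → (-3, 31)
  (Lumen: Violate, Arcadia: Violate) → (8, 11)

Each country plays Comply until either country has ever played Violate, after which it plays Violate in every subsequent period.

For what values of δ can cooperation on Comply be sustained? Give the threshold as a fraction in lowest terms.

Lumen's threshold: (11−10)/(11−8) = 1/3.
Arcadia's threshold: (31−19)/(31−11) = 3/5.
1/3 < 3/5, so Arcadia binds and δ* = 3/5.

3/5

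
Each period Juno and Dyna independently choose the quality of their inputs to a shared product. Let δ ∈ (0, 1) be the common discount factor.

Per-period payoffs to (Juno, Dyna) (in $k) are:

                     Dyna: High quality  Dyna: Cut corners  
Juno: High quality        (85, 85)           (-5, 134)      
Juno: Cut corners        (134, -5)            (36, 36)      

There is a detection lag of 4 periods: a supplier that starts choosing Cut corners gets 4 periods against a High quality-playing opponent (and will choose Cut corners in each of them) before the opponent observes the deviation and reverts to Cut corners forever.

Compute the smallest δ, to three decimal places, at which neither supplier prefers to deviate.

A deviator earns 134 for 4 periods, then 36 forever; cooperating earns 85 forever. Multiplying the IC by (1−δ):
85 ≥ 134(1−δ^4) + 36δ^4, so 98·δ^4 ≥ 49 and δ^4 ≥ 1/2.
δ ≥ (1/2)^(1/4) ≈ 0.841.

0.841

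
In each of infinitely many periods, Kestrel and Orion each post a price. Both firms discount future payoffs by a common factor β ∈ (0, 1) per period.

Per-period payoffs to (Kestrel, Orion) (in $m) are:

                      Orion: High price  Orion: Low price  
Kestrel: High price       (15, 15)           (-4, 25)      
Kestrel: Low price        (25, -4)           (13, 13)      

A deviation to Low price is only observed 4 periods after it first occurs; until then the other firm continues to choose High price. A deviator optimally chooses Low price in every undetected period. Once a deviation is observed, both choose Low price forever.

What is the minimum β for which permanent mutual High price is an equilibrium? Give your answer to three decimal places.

0.955

The best deviation is to choose Low price for all 4 undetected periods, earning 25 each, then 13 forever once detected.
Deviation value: 25(1−β^4)/(1−β) + 13β^4/(1−β); cooperation value: 15/(1−β).
IC: 15 ≥ 25(1−β^4) + 13β^4 = 25 − 12β^4.
So β^4 ≥ 10/12 = 5/6, giving β ≥ (5/6)^(1/4) ≈ 0.955.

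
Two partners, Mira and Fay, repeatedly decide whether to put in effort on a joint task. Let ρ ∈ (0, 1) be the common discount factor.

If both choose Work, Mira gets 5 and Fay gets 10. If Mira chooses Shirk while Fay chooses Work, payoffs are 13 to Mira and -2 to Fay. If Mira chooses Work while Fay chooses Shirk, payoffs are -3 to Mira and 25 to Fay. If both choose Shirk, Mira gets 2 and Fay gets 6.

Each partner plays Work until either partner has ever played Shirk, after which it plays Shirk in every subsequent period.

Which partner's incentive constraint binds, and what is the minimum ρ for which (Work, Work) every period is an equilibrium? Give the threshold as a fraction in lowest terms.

Fay; ρ ≥ 15/19

For Mira: deviation gain 13−5 = 8, per-period punishment loss 5−2 = 3. IC gives ρ ≥ 8/11.
For Fay: gain 15, loss 4 per period, so ρ ≥ 15/19.
The tighter constraint is Fay's, so cooperation needs ρ ≥ 15/19.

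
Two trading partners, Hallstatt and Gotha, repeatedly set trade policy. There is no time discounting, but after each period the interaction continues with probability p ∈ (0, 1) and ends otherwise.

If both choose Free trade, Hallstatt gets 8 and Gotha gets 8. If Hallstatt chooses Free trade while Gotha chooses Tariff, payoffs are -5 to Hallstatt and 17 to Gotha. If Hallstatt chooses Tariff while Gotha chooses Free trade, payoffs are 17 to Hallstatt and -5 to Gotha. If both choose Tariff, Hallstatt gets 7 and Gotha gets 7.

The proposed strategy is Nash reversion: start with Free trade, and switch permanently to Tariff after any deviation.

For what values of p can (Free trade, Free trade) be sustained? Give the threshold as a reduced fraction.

9/10

With no time discounting, the continuation probability p plays the role of the discount factor.
Grim-trigger IC: 8/(1−p) ≥ 17 + 7p/(1−p) ⇒ p ≥ (17−8)/(17−7) = 9/10.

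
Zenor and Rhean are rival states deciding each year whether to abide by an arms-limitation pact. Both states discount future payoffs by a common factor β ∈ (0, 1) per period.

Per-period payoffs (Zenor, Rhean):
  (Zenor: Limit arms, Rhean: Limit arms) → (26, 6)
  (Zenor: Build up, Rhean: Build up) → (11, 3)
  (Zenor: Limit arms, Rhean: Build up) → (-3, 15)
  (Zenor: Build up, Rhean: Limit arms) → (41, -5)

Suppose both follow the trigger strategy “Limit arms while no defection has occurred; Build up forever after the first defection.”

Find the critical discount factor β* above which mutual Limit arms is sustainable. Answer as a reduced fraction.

Zenor's threshold: (41−26)/(41−11) = 1/2.
Rhean's threshold: (15−6)/(15−3) = 3/4.
1/2 < 3/4, so Rhean binds and β* = 3/4.

3/4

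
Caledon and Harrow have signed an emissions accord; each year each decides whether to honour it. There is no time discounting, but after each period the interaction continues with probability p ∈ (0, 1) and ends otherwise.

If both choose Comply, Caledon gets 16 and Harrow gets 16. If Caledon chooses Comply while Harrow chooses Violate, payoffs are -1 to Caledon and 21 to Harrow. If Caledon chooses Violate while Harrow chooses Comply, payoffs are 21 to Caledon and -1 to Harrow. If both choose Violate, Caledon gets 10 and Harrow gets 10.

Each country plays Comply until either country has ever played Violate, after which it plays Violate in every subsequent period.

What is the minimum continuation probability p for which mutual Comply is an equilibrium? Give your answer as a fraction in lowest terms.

With no time discounting, the continuation probability p plays the role of the discount factor.
Grim-trigger IC: 16/(1−p) ≥ 21 + 10p/(1−p) ⇒ p ≥ (21−16)/(21−10) = 5/11.

5/11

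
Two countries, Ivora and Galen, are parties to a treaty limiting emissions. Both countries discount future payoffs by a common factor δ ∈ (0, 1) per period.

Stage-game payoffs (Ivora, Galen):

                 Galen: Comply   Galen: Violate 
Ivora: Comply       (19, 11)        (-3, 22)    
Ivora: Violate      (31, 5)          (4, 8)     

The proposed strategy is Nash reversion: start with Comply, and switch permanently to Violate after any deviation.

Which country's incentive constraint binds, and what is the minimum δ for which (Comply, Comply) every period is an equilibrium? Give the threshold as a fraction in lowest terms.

Ivora: cooperation gives 19 each period; deviation gives 31 once then 4 forever.
  19/(1−δ) ≥ 31 + 4δ/(1−δ) ⇒ δ ≥ 12/27 = 4/9.
Galen: cooperation gives 11 each period; deviation gives 22 once then 8 forever.
  δ ≥ 11/14.
Both must hold, so the binding constraint is Galen's: δ ≥ 11/14.

Galen; δ ≥ 11/14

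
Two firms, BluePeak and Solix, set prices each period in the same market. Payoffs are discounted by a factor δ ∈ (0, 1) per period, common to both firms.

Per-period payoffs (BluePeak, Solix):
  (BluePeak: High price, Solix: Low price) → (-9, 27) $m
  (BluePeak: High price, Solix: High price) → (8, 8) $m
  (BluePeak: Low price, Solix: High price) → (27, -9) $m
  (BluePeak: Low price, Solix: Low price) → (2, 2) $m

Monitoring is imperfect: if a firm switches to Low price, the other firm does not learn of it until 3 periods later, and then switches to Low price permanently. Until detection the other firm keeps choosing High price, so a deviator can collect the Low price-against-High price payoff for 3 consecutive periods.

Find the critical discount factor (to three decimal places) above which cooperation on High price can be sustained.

0.913

A deviator earns 27 for 3 periods, then 2 forever; cooperating earns 8 forever. Multiplying the IC by (1−δ):
8 ≥ 27(1−δ^3) + 2δ^3, so 25·δ^3 ≥ 19 and δ^3 ≥ 19/25.
δ ≥ (19/25)^(1/3) ≈ 0.913.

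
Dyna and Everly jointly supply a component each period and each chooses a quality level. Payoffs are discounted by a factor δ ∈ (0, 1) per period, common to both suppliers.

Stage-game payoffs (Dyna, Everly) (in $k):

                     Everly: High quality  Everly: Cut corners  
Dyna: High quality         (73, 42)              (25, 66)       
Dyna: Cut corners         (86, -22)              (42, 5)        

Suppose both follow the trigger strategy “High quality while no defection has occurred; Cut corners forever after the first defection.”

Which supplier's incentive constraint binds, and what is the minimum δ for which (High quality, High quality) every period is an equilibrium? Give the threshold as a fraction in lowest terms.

Dyna's threshold: (86−73)/(86−42) = 13/44.
Everly's threshold: (66−42)/(66−5) = 24/61.
13/44 < 24/61, so Everly binds and δ* = 24/61.

Everly; δ ≥ 24/61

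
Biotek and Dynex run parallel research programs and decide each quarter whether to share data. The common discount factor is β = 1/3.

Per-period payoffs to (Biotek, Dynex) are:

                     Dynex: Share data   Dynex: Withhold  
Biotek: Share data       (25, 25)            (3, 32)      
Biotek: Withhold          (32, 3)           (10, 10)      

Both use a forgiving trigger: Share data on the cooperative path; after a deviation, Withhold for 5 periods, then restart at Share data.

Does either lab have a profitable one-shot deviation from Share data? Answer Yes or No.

IC: β+…+β^5 ≥ (32−25)/(25−10) = 7/15.
At β = 1/3: partial sum = 0.4979 ≥ 0.4667. Cooperation sustainable.

No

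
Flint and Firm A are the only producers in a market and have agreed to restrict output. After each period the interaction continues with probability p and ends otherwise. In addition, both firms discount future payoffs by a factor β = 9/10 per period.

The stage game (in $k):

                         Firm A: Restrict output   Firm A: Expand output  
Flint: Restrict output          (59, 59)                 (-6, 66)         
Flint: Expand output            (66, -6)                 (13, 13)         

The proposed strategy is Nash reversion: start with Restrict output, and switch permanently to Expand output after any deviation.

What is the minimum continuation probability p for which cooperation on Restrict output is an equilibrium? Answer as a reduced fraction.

Expected continuation weight on next period's payoff is β·p = 9/10·p, which plays the role of the discount factor.
Cooperation requires 9/10·p ≥ (66−59)/(66−13) = 7/53, hence p ≥ 70/477.

70/477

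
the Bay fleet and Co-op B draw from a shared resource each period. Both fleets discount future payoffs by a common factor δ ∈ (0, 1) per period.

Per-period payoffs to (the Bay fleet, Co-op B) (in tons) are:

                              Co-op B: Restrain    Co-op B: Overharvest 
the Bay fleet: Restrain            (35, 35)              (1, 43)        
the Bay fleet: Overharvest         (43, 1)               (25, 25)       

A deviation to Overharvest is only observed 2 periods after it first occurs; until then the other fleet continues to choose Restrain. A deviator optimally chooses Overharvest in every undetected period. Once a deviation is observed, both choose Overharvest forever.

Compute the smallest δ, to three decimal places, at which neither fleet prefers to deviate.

0.667

Deviating for the 2 undetected periods gains 43−35 = 8 per period over cooperation, then loses 35−25 = 10 per period forever once punishment starts.
Gain: 8(1 + δ + … + δ^1); loss: 10·δ^2/(1−δ).
No profitable deviation ⇔ 8(1−δ^2) ≤ 10·δ^2, i.e. δ^2 ≥ 8/(8+10) = 4/9.
Hence δ ≥ (4/9)^(1/2) ≈ 0.667.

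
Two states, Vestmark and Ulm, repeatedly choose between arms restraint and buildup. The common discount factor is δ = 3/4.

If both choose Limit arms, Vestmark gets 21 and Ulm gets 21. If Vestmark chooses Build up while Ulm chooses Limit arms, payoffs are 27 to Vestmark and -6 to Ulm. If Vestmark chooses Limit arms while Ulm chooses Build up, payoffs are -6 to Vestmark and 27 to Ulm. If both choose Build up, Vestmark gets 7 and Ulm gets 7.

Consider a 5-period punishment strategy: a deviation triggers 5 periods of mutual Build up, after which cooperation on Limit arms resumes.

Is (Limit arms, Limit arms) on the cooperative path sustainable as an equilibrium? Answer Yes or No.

Comparing payoff streams over the 6 periods until play realigns: cooperate → 21(1+δ+…+δ^5); deviate → 27 + 7(δ+…+δ^5).
Cooperation is sustained iff (21−7)(δ+…+δ^5) ≥ 27−21.
δ+…+δ^5 = 3/4·(1−(3/4)^5)/(1−3/4) = 2.2881, and (27−21)/(21−7) = 0.4286.
2.2881 ≥ 0.4286, so cooperation is sustainable.

Yes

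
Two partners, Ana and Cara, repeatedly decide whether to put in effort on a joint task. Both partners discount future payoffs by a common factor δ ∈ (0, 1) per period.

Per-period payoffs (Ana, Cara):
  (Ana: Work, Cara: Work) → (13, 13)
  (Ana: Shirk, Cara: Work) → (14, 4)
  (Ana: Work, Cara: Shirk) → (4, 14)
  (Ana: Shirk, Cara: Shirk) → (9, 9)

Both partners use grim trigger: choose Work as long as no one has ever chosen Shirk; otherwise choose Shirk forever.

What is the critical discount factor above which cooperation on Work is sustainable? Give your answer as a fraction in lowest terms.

1/5

13/(1−δ) ≥ 14 + 9δ/(1−δ)
13 ≥ 14 − 5δ
δ ≥ 1/5.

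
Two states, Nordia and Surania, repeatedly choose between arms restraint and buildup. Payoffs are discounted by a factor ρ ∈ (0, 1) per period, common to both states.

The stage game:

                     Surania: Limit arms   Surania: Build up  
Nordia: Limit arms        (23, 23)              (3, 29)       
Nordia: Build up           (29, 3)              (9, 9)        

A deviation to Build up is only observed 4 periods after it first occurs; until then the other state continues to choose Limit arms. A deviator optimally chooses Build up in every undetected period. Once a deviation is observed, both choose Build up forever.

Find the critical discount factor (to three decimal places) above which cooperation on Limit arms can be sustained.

The best deviation is to choose Build up for all 4 undetected periods, earning 29 each, then 9 forever once detected.
Deviation value: 29(1−ρ^4)/(1−ρ) + 9ρ^4/(1−ρ); cooperation value: 23/(1−ρ).
IC: 23 ≥ 29(1−ρ^4) + 9ρ^4 = 29 − 20ρ^4.
So ρ^4 ≥ 6/20 = 3/10, giving ρ ≥ (3/10)^(1/4) ≈ 0.740.

0.740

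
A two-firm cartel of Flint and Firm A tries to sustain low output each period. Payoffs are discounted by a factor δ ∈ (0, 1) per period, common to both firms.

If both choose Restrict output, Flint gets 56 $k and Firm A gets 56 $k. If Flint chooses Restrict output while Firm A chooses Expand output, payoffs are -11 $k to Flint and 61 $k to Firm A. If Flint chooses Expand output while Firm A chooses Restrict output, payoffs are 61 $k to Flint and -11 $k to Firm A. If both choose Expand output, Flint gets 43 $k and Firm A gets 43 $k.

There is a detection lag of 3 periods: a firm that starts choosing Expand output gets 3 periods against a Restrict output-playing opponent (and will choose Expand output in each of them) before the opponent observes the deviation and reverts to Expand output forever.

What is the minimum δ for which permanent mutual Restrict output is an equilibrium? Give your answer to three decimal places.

Deviating for the 3 undetected periods gains 61−56 = 5 per period over cooperation, then loses 56−43 = 13 per period forever once punishment starts.
Gain: 5(1 + δ + … + δ^2); loss: 13·δ^3/(1−δ).
No profitable deviation ⇔ 5(1−δ^3) ≤ 13·δ^3, i.e. δ^3 ≥ 5/(5+13) = 5/18.
Hence δ ≥ (5/18)^(1/3) ≈ 0.652.

0.652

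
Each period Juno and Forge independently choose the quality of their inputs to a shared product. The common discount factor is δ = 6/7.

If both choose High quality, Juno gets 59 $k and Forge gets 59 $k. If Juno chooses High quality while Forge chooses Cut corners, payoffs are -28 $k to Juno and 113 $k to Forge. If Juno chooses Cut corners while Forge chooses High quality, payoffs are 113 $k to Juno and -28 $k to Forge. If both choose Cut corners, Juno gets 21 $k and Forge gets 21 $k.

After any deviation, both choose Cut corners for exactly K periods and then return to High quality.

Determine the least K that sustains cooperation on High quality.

Need Σ_{k=1}^{K} δ^k ≥ (113−59)/(59−21) = 1.4211 at δ = 6/7.
At K = 1 the sum is 0.8571 < 1.4211; at K = 2 it is 1.5918 ≥ 1.4211.
So the minimum punishment length is K = 2.

2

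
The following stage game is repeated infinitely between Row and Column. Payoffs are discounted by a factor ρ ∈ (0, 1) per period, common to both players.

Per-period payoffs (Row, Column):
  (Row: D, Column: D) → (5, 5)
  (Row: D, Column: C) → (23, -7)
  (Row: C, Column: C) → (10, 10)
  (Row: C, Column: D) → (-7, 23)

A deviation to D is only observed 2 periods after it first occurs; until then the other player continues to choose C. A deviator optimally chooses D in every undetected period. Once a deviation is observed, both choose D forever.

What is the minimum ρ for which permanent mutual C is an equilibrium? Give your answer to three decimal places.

0.850

The best deviation is to choose D for all 2 undetected periods, earning 23 each, then 5 forever once detected.
Deviation value: 23(1−ρ^2)/(1−ρ) + 5ρ^2/(1−ρ); cooperation value: 10/(1−ρ).
IC: 10 ≥ 23(1−ρ^2) + 5ρ^2 = 23 − 18ρ^2.
So ρ^2 ≥ 13/18, giving ρ ≥ (13/18)^(1/2) ≈ 0.850.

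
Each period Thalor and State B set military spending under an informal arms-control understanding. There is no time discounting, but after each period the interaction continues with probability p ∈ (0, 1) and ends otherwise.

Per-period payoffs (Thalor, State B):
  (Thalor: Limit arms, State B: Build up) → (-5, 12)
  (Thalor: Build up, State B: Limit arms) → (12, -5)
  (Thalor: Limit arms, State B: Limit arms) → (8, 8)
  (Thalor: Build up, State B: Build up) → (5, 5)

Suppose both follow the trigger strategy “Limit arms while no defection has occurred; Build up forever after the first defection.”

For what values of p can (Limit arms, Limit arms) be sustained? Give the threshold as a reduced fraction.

With no time discounting, the continuation probability p plays the role of the discount factor.
Grim-trigger IC: 8/(1−p) ≥ 12 + 5p/(1−p) ⇒ p ≥ (12−8)/(12−5) = 4/7.

4/7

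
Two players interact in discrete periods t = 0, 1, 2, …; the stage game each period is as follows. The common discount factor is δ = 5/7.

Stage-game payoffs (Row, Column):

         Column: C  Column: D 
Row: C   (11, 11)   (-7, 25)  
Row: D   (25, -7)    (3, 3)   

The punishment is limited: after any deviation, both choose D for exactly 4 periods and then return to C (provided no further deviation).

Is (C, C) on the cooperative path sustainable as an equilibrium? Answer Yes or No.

Yes

Comparing payoff streams over the 5 periods until play realigns: cooperate → 11(1+δ+…+δ^4); deviate → 25 + 3(δ+…+δ^4).
Cooperation is sustained iff (11−3)(δ+…+δ^4) ≥ 25−11.
δ+…+δ^4 = 5/7·(1−(5/7)^4)/(1−5/7) = 1.8492, and (25−11)/(11−3) = 1.7500.
1.8492 ≥ 1.7500, so cooperation is sustainable.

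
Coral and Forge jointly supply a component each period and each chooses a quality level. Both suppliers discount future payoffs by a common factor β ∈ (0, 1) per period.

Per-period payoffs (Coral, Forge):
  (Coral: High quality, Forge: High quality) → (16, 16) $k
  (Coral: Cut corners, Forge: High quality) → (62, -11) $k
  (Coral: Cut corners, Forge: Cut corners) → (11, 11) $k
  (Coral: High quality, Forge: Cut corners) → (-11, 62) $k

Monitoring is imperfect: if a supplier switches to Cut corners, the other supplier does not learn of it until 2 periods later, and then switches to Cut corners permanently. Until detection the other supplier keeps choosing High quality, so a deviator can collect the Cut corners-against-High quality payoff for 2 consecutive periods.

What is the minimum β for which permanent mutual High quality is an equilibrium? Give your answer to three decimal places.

0.950

The best deviation is to choose Cut corners for all 2 undetected periods, earning 62 each, then 11 forever once detected.
Deviation value: 62(1−β^2)/(1−β) + 11β^2/(1−β); cooperation value: 16/(1−β).
IC: 16 ≥ 62(1−β^2) + 11β^2 = 62 − 51β^2.
So β^2 ≥ 46/51, giving β ≥ (46/51)^(1/2) ≈ 0.950.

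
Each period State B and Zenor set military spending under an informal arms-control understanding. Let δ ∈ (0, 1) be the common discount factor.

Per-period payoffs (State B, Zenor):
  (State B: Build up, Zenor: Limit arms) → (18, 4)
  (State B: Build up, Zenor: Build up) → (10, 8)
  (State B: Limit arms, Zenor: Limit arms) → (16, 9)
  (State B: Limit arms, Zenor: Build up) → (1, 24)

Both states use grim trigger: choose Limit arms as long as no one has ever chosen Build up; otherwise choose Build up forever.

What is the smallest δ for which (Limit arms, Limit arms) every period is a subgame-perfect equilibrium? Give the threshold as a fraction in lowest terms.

For State B: deviation gain 18−16 = 2, per-period punishment loss 16−10 = 6. IC gives δ ≥ 2/8 = 1/4.
For Zenor: gain 15, loss 1 per period, so δ ≥ 15/16.
The tighter constraint is Zenor's, so cooperation needs δ ≥ 15/16.

15/16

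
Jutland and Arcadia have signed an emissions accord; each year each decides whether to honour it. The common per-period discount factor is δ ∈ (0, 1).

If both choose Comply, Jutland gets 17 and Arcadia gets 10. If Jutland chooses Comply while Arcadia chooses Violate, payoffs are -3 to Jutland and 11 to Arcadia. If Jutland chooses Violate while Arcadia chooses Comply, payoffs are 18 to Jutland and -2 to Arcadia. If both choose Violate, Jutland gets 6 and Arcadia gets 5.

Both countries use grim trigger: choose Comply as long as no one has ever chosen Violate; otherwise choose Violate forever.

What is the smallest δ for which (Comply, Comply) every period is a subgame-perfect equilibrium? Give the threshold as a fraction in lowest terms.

For Jutland: deviation gain 18−17 = 1, per-period punishment loss 17−6 = 11. IC gives δ ≥ 1/12.
For Arcadia: gain 1, loss 5 per period, so δ ≥ 1/6.
The tighter constraint is Arcadia's, so cooperation needs δ ≥ 1/6.

1/6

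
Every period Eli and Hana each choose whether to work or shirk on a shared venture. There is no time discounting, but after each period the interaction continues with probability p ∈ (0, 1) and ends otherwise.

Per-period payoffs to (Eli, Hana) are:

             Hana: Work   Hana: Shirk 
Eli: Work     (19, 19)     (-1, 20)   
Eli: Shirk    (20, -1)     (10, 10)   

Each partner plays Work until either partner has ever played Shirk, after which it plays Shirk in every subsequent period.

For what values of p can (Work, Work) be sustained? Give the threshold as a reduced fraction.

1/10

Expected cooperation value is 19 + p·19 + p²·19 + … = 19/(1−p); deviation gives 20 + p·10/(1−p).
19 ≥ 20(1−p) + 10p ⇒ 10p ≥ 1 ⇒ p ≥ 1/10.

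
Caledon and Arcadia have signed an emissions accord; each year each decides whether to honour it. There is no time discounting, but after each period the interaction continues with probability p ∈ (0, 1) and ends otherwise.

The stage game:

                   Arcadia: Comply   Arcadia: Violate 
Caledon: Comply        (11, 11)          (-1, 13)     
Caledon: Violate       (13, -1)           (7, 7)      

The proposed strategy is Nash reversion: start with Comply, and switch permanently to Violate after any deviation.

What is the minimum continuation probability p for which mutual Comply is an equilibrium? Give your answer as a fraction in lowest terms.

1/3

Expected cooperation value is 11 + p·11 + p²·11 + … = 11/(1−p); deviation gives 13 + p·7/(1−p).
11 ≥ 13(1−p) + 7p ⇒ 6p ≥ 2 ⇒ p ≥ 2/6 = 1/3.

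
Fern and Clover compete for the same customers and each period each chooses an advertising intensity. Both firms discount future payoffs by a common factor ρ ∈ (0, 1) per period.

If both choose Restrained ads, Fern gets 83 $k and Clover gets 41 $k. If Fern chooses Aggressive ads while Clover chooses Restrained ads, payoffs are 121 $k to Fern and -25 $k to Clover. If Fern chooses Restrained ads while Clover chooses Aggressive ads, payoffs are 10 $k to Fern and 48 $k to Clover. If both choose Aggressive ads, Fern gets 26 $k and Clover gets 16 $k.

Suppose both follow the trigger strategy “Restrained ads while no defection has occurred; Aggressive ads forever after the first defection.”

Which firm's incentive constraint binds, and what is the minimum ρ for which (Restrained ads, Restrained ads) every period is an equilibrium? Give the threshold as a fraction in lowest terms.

Fern: cooperation gives 83 each period; deviation gives 121 once then 26 forever.
  83/(1−ρ) ≥ 121 + 26ρ/(1−ρ) ⇒ ρ ≥ 38/95 = 2/5.
Clover: cooperation gives 41 each period; deviation gives 48 once then 16 forever.
  ρ ≥ 7/32.
Both must hold, so the binding constraint is Fern's: ρ ≥ 2/5.

Fern; ρ ≥ 2/5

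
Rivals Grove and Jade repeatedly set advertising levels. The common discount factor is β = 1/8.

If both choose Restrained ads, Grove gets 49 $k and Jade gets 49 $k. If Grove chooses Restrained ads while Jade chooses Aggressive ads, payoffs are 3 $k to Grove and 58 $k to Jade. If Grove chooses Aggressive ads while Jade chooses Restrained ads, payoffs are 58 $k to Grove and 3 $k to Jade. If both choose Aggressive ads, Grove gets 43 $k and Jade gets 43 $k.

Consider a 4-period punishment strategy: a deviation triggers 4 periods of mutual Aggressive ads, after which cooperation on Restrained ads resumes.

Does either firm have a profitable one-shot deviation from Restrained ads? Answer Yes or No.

A one-shot deviation gives 58 now, then 43 for 4 periods, then back to 49.
Gain from deviating: (58−49) today; loss: (49−43) in each of the next 4 periods.
No-deviation condition: (49−43)(β+…+β^4) ≥ 58−49, i.e. β+…+β^4 ≥ 3/2.
At β = 1/8: β+…+β^4 = 0.1428 < 1.5000.
So cooperation is not sustainable.

Yes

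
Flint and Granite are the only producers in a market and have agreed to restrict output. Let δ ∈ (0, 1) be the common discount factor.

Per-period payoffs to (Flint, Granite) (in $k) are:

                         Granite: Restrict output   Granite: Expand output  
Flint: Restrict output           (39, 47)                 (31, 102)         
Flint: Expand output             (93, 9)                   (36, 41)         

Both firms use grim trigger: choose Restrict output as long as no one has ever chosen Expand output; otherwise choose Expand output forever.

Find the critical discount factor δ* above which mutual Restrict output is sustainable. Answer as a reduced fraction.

Flint: cooperation gives 39 each period; deviation gives 93 once then 36 forever.
  39/(1−δ) ≥ 93 + 36δ/(1−δ) ⇒ δ ≥ 54/57 = 18/19.
Granite: cooperation gives 47 each period; deviation gives 102 once then 41 forever.
  δ ≥ 55/61.
Both must hold, so the binding constraint is Flint's: δ ≥ 18/19.

18/19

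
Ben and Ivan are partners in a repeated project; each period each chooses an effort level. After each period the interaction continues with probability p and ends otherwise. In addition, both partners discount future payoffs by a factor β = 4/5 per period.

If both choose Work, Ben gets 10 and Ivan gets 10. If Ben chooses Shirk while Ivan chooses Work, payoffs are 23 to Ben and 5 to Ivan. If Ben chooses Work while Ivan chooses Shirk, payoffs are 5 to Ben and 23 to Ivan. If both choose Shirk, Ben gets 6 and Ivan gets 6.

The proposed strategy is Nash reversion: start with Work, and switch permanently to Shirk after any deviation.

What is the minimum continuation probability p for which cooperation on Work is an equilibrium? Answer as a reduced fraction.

65/68

With continuation probability p and discount β, the effective per-period discount factor is βp.
Grim-trigger IC: βp ≥ (23−10)/(23−6) = 13/17.
So p ≥ (13/17)/(4/5) = 65/68.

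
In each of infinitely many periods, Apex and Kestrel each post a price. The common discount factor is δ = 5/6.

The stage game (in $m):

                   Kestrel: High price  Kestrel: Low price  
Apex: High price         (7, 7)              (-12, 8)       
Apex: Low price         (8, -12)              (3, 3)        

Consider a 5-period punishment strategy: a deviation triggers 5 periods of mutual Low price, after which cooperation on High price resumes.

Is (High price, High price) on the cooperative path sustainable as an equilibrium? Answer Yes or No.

IC: δ+…+δ^5 ≥ (8−7)/(7−3) = 1/4.
At δ = 5/6: partial sum = 2.9906 ≥ 0.2500. Cooperation sustainable.

Yes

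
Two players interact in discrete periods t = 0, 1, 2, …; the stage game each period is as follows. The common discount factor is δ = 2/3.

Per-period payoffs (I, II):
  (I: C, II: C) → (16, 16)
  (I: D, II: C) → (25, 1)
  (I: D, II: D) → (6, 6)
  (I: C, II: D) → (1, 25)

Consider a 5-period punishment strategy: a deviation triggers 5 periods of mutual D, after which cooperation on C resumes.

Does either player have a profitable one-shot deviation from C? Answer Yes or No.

Comparing payoff streams over the 6 periods until play realigns: cooperate → 16(1+δ+…+δ^5); deviate → 25 + 6(δ+…+δ^5).
Cooperation is sustained iff (16−6)(δ+…+δ^5) ≥ 25−16.
δ+…+δ^5 = 2/3·(1−(2/3)^5)/(1−2/3) = 1.7366, and (25−16)/(16−6) = 0.9000.
1.7366 ≥ 0.9000, so cooperation is sustainable.

No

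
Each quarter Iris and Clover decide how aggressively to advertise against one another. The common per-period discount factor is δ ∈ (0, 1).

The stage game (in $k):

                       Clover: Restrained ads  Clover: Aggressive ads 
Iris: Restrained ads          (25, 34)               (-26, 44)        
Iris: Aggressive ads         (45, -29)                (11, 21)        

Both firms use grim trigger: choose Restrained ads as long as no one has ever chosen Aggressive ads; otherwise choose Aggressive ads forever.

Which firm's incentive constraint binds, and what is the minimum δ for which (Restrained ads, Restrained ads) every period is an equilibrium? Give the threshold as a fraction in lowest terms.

Iris; δ ≥ 10/17

Iris: cooperation gives 25 each period; deviation gives 45 once then 11 forever.
  25/(1−δ) ≥ 45 + 11δ/(1−δ) ⇒ δ ≥ 20/34 = 10/17.
Clover: cooperation gives 34 each period; deviation gives 44 once then 21 forever.
  δ ≥ 10/23.
Both must hold, so the binding constraint is Iris's: δ ≥ 10/17.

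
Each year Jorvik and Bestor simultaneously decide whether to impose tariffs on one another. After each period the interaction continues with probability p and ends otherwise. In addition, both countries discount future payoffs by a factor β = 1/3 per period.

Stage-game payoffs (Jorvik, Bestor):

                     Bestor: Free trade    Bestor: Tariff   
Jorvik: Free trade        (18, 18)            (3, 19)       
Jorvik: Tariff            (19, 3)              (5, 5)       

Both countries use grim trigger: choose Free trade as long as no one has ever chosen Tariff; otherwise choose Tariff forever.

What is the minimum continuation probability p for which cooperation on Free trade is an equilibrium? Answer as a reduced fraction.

3/14

Expected continuation weight on next period's payoff is β·p = 1/3·p, which plays the role of the discount factor.
Cooperation requires 1/3·p ≥ (19−18)/(19−5) = 1/14, hence p ≥ 3/14.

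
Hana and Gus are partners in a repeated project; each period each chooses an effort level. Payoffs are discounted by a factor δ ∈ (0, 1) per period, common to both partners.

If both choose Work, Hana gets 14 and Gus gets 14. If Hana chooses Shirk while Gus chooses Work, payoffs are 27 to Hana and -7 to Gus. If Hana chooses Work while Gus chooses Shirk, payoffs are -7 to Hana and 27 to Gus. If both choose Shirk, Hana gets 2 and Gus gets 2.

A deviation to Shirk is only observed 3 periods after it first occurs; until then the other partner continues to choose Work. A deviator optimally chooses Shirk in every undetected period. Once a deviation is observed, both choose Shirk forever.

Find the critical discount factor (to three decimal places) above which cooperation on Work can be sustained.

0.804

A deviator earns 27 for 3 periods, then 2 forever; cooperating earns 14 forever. Multiplying the IC by (1−δ):
14 ≥ 27(1−δ^3) + 2δ^3, so 25·δ^3 ≥ 13 and δ^3 ≥ 13/25.
δ ≥ (13/25)^(1/3) ≈ 0.804.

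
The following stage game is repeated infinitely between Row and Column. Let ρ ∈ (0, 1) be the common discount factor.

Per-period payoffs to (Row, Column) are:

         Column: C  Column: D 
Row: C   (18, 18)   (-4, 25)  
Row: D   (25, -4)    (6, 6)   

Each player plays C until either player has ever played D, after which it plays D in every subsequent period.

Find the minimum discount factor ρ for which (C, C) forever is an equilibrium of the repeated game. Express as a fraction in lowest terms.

18/(1−ρ) ≥ 25 + 6ρ/(1−ρ)
18 ≥ 25 − 19ρ
ρ ≥ 7/19.

7/19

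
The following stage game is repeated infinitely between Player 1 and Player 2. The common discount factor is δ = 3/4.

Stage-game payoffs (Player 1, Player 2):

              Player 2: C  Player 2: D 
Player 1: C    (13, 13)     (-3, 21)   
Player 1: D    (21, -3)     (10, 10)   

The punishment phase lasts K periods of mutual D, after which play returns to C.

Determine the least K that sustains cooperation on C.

Need Σ_{k=1}^{K} δ^k ≥ (21−13)/(13−10) = 2.6667 at δ = 3/4.
At K = 7 the sum is 2.5995 < 2.6667; at K = 8 it is 2.6997 ≥ 2.6667.
So the minimum punishment length is K = 8.

8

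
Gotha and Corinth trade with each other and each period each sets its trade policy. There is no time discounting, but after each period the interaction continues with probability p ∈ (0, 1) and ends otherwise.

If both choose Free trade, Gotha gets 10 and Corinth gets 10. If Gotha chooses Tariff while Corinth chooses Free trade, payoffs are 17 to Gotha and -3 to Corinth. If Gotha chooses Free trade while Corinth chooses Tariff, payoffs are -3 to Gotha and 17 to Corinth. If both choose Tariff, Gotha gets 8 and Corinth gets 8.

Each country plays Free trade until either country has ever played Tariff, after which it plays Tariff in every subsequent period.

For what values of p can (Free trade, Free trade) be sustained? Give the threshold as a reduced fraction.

7/9

With no time discounting, the continuation probability p plays the role of the discount factor.
Grim-trigger IC: 10/(1−p) ≥ 17 + 8p/(1−p) ⇒ p ≥ (17−10)/(17−8) = 7/9.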